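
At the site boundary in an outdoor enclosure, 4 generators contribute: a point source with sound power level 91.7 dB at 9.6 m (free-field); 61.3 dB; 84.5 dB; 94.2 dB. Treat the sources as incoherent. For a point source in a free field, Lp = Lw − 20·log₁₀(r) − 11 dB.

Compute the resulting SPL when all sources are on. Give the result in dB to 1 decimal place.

Source at 9.6 m: Lp = 91.7 − 20·log₁₀(9.6) − 11 = 61.1 dB.
Sum in the linear (power) domain: Σ 10^(Lᵢ/10) = 10^(61.1/10) + 10^(61.3/10) + 10^(84.5/10) + 10^(94.2/10) = 2.915e+09.
L_total = 10·log₁₀(2.915e+09) = 94.6 dB.

94.6 dB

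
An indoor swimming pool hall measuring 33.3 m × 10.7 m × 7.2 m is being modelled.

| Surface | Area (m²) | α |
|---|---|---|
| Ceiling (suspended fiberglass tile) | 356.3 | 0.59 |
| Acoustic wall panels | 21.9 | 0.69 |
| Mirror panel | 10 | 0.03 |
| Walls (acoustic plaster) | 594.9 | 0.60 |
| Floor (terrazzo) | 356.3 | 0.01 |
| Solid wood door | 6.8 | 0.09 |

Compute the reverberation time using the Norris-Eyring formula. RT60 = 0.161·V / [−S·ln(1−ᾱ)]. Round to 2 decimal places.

Total surface area S = 356.3 + 21.9 + 10 + 594.9 + 356.3 + 6.8 = 1346.2 m².
Σ(Sᵢαᵢ) = 356.3·0.59 + 21.9·0.69 + 10·0.03 + 594.9·0.60 + 356.3·0.01 + 6.8·0.09 = 586.743.
Mean coefficient ᾱ = A/S = 0.4359.
Eyring denominator: −S ln(1−ᾱ) = 770.731.
V = 33.3 × 10.7 × 7.2 = 2565.432 m³.
T = 0.161·V/[−S·ln(1−ᾱ)] = 0.161·2565.432/770.731 = 0.54 s.

0.54 s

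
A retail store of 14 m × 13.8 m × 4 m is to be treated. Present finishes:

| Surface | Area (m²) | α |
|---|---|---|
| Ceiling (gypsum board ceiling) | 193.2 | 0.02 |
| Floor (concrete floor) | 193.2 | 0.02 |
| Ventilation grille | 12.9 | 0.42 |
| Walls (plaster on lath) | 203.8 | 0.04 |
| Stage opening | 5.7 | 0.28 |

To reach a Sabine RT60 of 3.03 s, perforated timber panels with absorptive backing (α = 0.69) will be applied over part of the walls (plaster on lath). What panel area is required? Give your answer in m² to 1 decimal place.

28.0

Equivalent absorption area: A₁ = 193.2·0.02 + 193.2·0.02 + 12.9·0.42 + 203.8·0.04 + 5.7·0.28 = 22.894 m².
V = 772.8 m³. Target absorption A₂ = 0.161 × 772.8 / 3.03 = 41.063 sabins.
Absorption to add: 41.063 − 22.894 = 18.169 sabins.
Each m² of panel replacing the walls (plaster on lath) adds (0.69 − 0.04) = 0.65 sabins.
Panel area = 18.169 / 0.65 = 28.0 m².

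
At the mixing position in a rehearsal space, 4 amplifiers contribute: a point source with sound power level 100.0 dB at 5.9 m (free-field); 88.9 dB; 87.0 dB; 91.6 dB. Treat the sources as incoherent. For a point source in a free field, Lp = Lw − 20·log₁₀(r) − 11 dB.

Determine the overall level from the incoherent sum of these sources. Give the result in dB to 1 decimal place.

94.4 dB

Source at 5.9 m: Lp = 100.0 − 20·log₁₀(5.9) − 11 = 73.6 dB.
Sum in the linear (power) domain: Σ 10^(Lᵢ/10) = 10^(73.6/10) + 10^(88.9/10) + 10^(87.0/10) + 10^(91.6/10) = 2.746e+09.
Back to dB: 10·log₁₀ Σ = 94.4 dB.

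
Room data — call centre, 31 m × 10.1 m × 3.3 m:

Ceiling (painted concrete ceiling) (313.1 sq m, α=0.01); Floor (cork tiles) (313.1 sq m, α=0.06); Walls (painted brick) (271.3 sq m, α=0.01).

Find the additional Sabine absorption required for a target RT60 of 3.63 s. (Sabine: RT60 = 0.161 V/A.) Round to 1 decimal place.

21.2 sabins

Summing Sᵢαᵢ: 3.131 + 18.786 + 2.713 → A₁ = 24.630 sabins.
For T = 3.63 s, need A₂ = 0.161·V/T = 0.161·1033.23/3.63 = 45.826 sabins.
ΔA = A₂ − A₁ = 45.826 − 24.630 = 21.2 sabins.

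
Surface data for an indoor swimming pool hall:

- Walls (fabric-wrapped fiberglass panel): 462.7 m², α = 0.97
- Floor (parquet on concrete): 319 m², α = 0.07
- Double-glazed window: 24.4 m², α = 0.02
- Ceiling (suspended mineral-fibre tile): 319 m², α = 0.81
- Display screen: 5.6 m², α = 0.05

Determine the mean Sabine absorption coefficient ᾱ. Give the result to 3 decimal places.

0.646

Total surface area S = 1130.7 m².
Weighted sum Σ Sα = 730.307.
ᾱ = 730.307 / 1130.7 = 0.646.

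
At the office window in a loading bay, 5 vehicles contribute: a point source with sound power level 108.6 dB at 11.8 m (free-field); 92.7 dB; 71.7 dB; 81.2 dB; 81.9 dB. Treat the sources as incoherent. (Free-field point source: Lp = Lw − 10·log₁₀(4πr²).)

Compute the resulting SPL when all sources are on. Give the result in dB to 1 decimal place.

93.4 dB

Source at 11.8 m: Lp = 108.6 − 10·log₁₀(4π·11.8²) = 108.6 − 10·log₁₀(1749.741) = 76.2 dB.
Σ 10^(Lᵢ/10) = 2.205e+09.
Combined level = 10 log₁₀(2.205e+09) = 93.4 dB.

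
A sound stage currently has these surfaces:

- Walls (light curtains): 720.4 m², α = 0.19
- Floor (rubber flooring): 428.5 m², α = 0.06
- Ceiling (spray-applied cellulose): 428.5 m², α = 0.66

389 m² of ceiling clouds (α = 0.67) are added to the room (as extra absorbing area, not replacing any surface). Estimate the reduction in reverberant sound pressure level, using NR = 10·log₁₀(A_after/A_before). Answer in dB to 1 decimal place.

2.0 dB

Summing Sᵢαᵢ: 136.876 + 25.710 + 282.810 → A_before = 445.396 sabins.
Added absorption = 389 × 0.67 = 260.630 sabins.
New total A_after = 706.026 sabins.
NR = 10·log₁₀(706.026/445.396) = 2.0 dB.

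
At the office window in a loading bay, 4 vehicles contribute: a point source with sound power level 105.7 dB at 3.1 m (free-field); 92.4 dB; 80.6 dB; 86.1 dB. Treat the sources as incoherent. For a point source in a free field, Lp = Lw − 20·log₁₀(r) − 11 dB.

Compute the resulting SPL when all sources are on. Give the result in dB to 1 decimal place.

94.1 dB

Source at 3.1 m: Lp = 105.7 − 20·log₁₀(3.1) − 11 = 84.9 dB.
Converting to relative power and adding: 10^(84.9/10) + 10^(92.4/10) + 10^(80.6/10) + 10^(86.1/10) = 2.569e+09.
Combined level = 10 log₁₀(2.569e+09) = 94.1 dB.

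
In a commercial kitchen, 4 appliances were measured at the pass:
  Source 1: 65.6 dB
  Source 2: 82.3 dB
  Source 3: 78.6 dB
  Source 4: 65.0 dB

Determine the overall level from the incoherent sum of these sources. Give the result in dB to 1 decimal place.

Σ 10^(Lᵢ/10) = 2.491e+08.
L_total = 10·log₁₀(2.491e+08) = 84.0 dB.

84.0 dB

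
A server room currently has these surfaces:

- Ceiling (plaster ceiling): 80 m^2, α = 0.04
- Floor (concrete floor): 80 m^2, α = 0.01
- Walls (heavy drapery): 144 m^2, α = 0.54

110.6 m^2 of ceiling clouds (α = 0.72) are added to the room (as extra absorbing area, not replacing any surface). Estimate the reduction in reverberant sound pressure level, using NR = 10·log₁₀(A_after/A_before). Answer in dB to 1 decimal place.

3.0 dB

Summing Sᵢαᵢ: 3.200 + 0.800 + 77.760 → A_before = 81.760 sabins.
Added absorption = 110.6 × 0.72 = 79.632 sabins.
New total A_after = 161.392 sabins.
NR = 10·log₁₀(161.392/81.760) = 3.0 dB.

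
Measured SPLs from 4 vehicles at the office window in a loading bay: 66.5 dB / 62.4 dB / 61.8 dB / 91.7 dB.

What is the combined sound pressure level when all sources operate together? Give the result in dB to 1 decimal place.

Converting to relative power and adding: 10^(66.5/10) + 10^(62.4/10) + 10^(61.8/10) + 10^(91.7/10) = 1.487e+09.
Combined level = 10 log₁₀(1.487e+09) = 91.7 dB.

91.7 dB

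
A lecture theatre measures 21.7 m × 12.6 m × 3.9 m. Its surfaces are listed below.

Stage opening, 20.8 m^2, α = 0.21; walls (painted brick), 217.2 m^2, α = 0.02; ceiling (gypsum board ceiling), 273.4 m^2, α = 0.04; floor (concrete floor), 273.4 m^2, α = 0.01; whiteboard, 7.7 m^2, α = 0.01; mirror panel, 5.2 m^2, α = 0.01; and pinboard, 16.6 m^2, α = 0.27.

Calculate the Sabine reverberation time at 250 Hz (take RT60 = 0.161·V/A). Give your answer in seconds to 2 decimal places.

Summing Sᵢαᵢ: 4.368 + 4.344 + 10.936 + 2.734 + 0.077 + 0.052 + 4.482 → A = 26.993 sabins.
V = 21.7·12.6·3.9 = 1066.338 m³.
RT60 = 0.161 · V / A = 0.161 × 1066.338 / 26.993 = 6.36 s.

6.36 s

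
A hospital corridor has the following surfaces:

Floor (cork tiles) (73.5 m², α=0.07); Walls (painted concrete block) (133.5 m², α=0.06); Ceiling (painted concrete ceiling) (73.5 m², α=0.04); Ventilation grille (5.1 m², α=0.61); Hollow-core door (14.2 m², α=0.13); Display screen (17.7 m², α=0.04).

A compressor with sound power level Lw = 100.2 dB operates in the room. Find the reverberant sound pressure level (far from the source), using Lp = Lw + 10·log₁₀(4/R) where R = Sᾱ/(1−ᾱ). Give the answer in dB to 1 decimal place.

Σ(Sᵢαᵢ) = 73.5·0.07 + 133.5·0.06 + 73.5·0.04 + 5.1·0.61 + 14.2·0.13 + 17.7·0.04 = 21.760; total area S = 317.5 m².
ᾱ = 21.760/317.5 = 0.0685; R = Sᾱ/(1−ᾱ) = 21.760/(1−0.0685) = 23.360 m².
Lp = 100.2 + 10·log₁₀(4/23.360) = 100.2 + (-7.66) = 92.5 dB.

92.5 dB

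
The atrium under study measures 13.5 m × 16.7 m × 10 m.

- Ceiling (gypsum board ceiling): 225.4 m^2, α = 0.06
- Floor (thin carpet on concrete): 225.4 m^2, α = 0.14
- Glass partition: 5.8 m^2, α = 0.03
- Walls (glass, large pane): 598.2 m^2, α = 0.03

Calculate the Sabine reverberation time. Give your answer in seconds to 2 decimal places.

Summing Sᵢαᵢ: 13.524 + 31.556 + 0.174 + 17.946 → A = 63.200 sabins.
V = 13.5·16.7·10 = 2254.5 m³.
RT60 = 0.161 · V / A = 0.161 × 2254.5 / 63.200 = 5.74 s.

5.74 sec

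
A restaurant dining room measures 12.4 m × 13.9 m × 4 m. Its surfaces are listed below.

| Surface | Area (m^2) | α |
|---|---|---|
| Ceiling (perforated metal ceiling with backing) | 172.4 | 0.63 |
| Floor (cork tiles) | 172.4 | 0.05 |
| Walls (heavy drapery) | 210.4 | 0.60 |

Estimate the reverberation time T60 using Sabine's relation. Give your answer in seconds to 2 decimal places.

0.46 s

Summing Sᵢαᵢ: 108.612 + 8.620 + 126.240 → A = 243.472 sabins.
V = 12.4·13.9·4 = 689.44 m³.
Sabine: RT60 = 0.161 × 689.44 / 243.472 = 0.46 s.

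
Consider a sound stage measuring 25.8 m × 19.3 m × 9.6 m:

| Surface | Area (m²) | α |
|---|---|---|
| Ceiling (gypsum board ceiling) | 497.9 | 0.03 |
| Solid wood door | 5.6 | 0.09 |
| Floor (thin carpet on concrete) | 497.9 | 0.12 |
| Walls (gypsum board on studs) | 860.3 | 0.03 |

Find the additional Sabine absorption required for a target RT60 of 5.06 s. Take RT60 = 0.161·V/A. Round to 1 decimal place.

51.1 sabins

A₁ = Σ Sᵢαᵢ = 497.9·0.03 + 5.6·0.09 + 497.9·0.12 + 860.3·0.03 = 100.998 sabins.
V = 4780.224 m³. Required absorption A₂ = 0.161 × 4780.224 / 5.06 = 152.098 sabins.
Shortfall: 152.098 − 100.998 = 51.1 sabins.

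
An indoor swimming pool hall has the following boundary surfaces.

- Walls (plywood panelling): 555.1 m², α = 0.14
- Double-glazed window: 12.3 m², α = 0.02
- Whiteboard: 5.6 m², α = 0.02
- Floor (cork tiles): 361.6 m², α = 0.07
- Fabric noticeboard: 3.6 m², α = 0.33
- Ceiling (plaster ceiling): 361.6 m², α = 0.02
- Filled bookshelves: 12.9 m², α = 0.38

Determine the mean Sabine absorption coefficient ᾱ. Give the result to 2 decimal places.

0.09

Total surface area S = 1312.7 m².
Σ(Sᵢαᵢ) = 555.1×0.14 + 12.3×0.02 + 5.6×0.02 + 361.6×0.07 + 3.6×0.33 + 361.6×0.02 + 12.9×0.38 = 116.706.
ᾱ = 116.706 / 1312.7 = 0.09.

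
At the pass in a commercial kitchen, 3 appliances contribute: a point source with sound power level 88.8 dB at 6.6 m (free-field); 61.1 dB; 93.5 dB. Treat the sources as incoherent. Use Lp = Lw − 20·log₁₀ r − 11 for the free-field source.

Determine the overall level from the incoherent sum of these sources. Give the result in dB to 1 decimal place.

Source at 6.6 m: Lp = 88.8 − 20·log₁₀(6.6) − 11 = 61.4 dB.
Sum in the linear (power) domain: Σ 10^(Lᵢ/10) = 10^(61.4/10) + 10^(61.1/10) + 10^(93.5/10) = 2.241e+09.
L_total = 10·log₁₀(2.241e+09) = 93.5 dB.

93.5 dB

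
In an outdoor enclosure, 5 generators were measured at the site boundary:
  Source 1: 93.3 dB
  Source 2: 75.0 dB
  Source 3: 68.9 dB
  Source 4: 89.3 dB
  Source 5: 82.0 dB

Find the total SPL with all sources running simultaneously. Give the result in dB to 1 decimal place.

Converting to relative power and adding: 10^(93.3/10) + 10^(75.0/10) + 10^(68.9/10) + 10^(89.3/10) + 10^(82.0/10) = 3.187e+09.
Back to dB: 10·log₁₀ Σ = 95.0 dB.

95.0 dB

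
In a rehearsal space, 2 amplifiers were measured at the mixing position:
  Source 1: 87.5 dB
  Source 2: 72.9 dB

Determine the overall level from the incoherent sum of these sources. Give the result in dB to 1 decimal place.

Sum in the linear (power) domain: Σ 10^(Lᵢ/10) = 10^(87.5/10) + 10^(72.9/10) = 5.818e+08.
Combined level = 10 log₁₀(5.818e+08) = 87.6 dB.

87.6 dB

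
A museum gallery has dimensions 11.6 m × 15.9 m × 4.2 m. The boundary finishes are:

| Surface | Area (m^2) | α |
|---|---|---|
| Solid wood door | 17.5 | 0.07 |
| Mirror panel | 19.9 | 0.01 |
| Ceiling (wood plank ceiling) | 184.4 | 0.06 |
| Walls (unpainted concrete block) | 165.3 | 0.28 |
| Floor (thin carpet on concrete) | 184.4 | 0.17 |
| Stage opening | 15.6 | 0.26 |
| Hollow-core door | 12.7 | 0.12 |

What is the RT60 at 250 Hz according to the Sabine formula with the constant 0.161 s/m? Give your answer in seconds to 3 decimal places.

1.303 s

Total absorption A = 17.5×0.07 + 19.9×0.01 + 184.4×0.06 + 165.3×0.28 + 184.4×0.17 + 15.6×0.26 + 12.7×0.12
  = 1.225 + 0.199 + 11.064 + 46.284 + 31.348 + 4.056 + 1.524 = 95.700 m^2 sabins.
V = 11.6·15.9·4.2 = 774.648 m³.
Sabine: RT60 = 0.161 × 774.648 / 95.700 = 1.303 s.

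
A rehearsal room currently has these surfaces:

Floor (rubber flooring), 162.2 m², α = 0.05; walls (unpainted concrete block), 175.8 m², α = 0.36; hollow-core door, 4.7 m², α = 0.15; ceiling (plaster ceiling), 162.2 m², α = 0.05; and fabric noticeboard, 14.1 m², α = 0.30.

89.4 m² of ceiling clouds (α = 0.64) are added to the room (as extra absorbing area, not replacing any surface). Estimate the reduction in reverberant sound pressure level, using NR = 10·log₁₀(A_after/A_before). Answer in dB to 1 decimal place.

2.2 dB

Summing Sᵢαᵢ: 8.110 + 63.288 + 0.705 + 8.110 + 4.230 → A_before = 84.443 sabins.
Added absorption = 89.4 × 0.64 = 57.216 sabins.
New total A_after = 141.659 sabins.
Reduction = 10 log₁₀(A_after/A_before) = 10 log₁₀(1.6776) = 2.2 dB.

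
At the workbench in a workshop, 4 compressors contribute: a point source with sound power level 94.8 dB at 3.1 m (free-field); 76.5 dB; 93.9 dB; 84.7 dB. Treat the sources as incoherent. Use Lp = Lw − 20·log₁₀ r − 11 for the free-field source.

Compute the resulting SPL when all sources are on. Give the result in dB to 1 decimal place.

Source at 3.1 m: Lp = 94.8 − 20·log₁₀(3.1) − 11 = 74.0 dB.
Σ 10^(Lᵢ/10) = 2.82e+09.
L_total = 10·log₁₀(2.82e+09) = 94.5 dB.

94.5 dB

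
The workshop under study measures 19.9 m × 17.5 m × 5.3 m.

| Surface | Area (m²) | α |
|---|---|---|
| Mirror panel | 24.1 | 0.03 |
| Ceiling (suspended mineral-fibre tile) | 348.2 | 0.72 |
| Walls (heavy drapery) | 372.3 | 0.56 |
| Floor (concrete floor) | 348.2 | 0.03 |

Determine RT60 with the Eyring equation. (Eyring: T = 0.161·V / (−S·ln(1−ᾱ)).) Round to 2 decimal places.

Total surface area S = 24.1 + 348.2 + 372.3 + 348.2 = 1092.8 m².
Absorption A = 24.1·0.03 + 348.2·0.72 + 372.3·0.56 + 348.2·0.03 = 470.361 sabins.
ᾱ = 470.361 / 1092.8 = 0.4304.
Eyring denominator: −S ln(1−ᾱ) = 615.051.
V = 19.9 × 17.5 × 5.3 = 1845.725 m³.
T = 0.161·V/[−S·ln(1−ᾱ)] = 0.161·1845.725/615.051 = 0.48 s.

0.48 s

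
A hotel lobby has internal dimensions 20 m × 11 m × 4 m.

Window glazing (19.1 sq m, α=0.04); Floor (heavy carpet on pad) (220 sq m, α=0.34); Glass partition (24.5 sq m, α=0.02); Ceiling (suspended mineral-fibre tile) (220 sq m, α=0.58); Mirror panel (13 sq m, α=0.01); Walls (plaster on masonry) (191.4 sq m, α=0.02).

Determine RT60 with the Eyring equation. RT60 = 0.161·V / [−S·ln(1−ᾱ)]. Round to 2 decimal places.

Total surface area S = 19.1 + 220 + 24.5 + 220 + 13 + 191.4 = 688.0 sq m.
Absorption A = 19.1·0.04 + 220·0.34 + 24.5·0.02 + 220·0.58 + 13·0.01 + 191.4·0.02 = 207.612 sabins.
ᾱ = 207.612 / 688.0 = 0.3018.
−S·ln(1−ᾱ) = −688.0 × ln(1 − 0.3018) = 247.164.
V = 20 × 11 × 4 = 880 m³.
RT60 = 0.161 × 880 / 247.164 = 0.57 s.

0.57 sec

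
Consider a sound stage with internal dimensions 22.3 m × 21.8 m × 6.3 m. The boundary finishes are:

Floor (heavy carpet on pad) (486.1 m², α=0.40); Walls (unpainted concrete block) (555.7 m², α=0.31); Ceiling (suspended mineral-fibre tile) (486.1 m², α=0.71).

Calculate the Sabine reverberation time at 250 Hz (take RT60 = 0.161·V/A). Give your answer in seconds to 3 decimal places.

Summing Sᵢαᵢ: 194.440 + 172.267 + 345.131 → A = 711.838 sabins.
V = 22.3·21.8·6.3 = 3062.682 m³.
Sabine: RT60 = 0.161 × 3062.682 / 711.838 = 0.693 s.

0.693 sec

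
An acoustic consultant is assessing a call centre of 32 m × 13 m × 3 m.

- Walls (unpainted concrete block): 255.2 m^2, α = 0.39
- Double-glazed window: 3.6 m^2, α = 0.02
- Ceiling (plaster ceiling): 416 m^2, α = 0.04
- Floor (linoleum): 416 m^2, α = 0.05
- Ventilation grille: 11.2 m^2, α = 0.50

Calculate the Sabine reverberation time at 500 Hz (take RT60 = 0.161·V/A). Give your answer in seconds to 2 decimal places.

Summing Sᵢαᵢ: 99.528 + 0.072 + 16.640 + 20.800 + 5.600 → A = 142.640 sabins.
Room volume: 1248 m³.
RT60 = 0.161 · V / A = 0.161 × 1248 / 142.640 = 1.41 s.

1.41 s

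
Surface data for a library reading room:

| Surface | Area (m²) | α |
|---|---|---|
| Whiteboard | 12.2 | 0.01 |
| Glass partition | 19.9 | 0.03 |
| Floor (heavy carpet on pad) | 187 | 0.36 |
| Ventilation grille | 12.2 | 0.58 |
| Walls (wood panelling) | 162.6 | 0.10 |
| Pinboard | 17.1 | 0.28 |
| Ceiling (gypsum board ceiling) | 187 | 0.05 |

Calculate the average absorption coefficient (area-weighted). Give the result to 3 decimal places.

Total surface area S = 598.0 m².
Weighted sum Σ Sα = 105.513.
ᾱ = 105.513 / 598.0 = 0.176.

0.176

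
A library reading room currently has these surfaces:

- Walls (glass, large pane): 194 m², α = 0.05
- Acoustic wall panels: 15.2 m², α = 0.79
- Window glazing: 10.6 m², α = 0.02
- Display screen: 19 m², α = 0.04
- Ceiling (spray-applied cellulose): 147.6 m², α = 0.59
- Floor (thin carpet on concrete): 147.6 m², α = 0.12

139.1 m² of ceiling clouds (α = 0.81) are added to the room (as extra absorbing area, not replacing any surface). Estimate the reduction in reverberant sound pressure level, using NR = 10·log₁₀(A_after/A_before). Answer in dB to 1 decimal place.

2.8 dB

Total absorption A_before = 194·0.05 + 15.2·0.79 + 10.6·0.02 + 19·0.04 + 147.6·0.59 + 147.6·0.12
  = 9.700 + 12.008 + 0.212 + 0.760 + 87.084 + 17.712 = 127.476 m² sabins.
Added absorption = 139.1 × 0.81 = 112.671 sabins.
New total A_after = 240.147 sabins.
NR = 10·log₁₀(240.147/127.476) = 2.8 dB.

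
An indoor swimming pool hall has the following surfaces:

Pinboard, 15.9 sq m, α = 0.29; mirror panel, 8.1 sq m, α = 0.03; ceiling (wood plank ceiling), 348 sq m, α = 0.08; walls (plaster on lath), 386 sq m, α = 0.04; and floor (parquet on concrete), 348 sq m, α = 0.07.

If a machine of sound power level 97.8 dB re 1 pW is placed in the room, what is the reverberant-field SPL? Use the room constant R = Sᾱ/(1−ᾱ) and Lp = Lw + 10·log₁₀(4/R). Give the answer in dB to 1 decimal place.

A = 72.494 sabins; S = 1106.0 sq m.
ᾱ = 72.494/1106.0 = 0.0655; R = Sᾱ/(1−ᾱ) = 72.494/(1−0.0655) = 77.575 sq m.
Lp = Lw + 10 log₁₀(4/R) = 97.8 -12.88 = 84.9 dB.

84.9 dB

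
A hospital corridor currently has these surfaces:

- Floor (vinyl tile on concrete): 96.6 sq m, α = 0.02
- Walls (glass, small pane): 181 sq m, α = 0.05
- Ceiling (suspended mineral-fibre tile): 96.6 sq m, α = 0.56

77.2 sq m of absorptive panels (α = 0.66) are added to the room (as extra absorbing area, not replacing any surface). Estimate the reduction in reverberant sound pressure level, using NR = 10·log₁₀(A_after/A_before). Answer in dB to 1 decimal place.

Summing Sᵢαᵢ: 1.932 + 9.050 + 54.096 → A_before = 65.078 sabins.
Added absorption = 77.2 × 0.66 = 50.952 sabins.
New total A_after = 116.030 sabins.
Reduction = 10 log₁₀(A_after/A_before) = 10 log₁₀(1.7829) = 2.5 dB.

2.5 dB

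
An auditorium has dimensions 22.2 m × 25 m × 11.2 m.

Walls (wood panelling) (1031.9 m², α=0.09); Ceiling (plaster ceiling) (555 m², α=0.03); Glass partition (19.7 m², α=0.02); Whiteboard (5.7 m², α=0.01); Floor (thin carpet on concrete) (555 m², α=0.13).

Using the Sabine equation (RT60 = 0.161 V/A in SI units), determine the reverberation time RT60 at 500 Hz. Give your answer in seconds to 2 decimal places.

5.50 s

Summing Sᵢαᵢ: 92.871 + 16.650 + 0.394 + 0.057 + 72.150 → A = 182.122 sabins.
Volume V = 22.2 × 25 × 11.2 = 6216 m³.
Sabine: RT60 = 0.161 × 6216 / 182.122 = 5.50 s.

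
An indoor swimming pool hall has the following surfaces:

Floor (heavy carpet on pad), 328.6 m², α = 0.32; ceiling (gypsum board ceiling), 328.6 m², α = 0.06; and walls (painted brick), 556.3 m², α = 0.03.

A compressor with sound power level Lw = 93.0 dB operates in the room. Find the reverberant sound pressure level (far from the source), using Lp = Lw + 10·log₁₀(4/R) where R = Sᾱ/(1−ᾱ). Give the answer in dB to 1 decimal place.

77.0 dB

A = 141.557 sabins; S = 1213.5 m².
ᾱ = 0.1167, so room constant R = A/(1−ᾱ) = 160.259 m².
Lp = Lw + 10 log₁₀(4/R) = 93.0 -16.03 = 77.0 dB.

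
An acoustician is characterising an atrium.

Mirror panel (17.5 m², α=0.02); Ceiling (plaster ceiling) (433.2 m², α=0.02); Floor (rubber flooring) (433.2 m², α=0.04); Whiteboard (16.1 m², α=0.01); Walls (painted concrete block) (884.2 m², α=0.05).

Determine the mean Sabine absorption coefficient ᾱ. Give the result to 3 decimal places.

Total surface area S = 1784.2 m².
Weighted sum Σ Sα = 70.713.
ᾱ = 70.713 / 1784.2 = 0.040.

0.040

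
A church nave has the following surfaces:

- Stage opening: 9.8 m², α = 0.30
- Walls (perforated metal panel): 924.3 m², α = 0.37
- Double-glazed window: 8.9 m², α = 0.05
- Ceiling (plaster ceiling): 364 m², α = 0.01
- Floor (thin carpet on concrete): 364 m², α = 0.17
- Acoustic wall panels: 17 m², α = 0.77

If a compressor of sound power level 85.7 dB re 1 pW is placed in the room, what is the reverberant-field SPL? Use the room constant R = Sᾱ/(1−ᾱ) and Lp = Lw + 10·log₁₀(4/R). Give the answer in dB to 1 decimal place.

Σ(Sᵢαᵢ) = 9.8·0.30 + 924.3·0.37 + 8.9·0.05 + 364·0.01 + 364·0.17 + 17·0.77 = 423.986; total area S = 1688.0 m².
ᾱ = 423.986/1688.0 = 0.2512; R = Sᾱ/(1−ᾱ) = 423.986/(1−0.2512) = 566.221 m².
Lp = 85.7 + 10·log₁₀(4/566.221) = 85.7 + (-21.51) = 64.2 dB.

64.2 dB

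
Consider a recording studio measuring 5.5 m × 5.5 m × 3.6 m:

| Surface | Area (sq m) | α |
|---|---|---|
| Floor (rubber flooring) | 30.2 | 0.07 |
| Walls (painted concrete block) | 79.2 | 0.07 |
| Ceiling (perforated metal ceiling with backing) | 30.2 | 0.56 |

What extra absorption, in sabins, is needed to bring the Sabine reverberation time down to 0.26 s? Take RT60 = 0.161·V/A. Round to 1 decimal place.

A₁ = Σ Sᵢαᵢ = 30.2×0.07 + 79.2×0.07 + 30.2×0.56 = 24.570 sabins.
Target A₂ = 0.161·108.9/0.26 = 67.434 sabins (V = 108.9 m³).
ΔA = A₂ − A₁ = 67.434 − 24.570 = 42.9 sabins.

42.9 sabins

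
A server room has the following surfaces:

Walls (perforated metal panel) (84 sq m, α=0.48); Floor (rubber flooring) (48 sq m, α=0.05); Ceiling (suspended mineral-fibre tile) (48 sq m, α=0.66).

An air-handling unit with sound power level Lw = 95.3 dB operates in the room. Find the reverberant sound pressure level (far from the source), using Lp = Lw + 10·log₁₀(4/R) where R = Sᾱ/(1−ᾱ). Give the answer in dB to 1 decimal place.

80.3 dB

A = 74.400 sabins; S = 180.0 sq m.
ᾱ = 0.4133, so room constant R = A/(1−ᾱ) = 126.811 sq m.
Lp = Lw + 10 log₁₀(4/R) = 95.3 -15.01 = 80.3 dB.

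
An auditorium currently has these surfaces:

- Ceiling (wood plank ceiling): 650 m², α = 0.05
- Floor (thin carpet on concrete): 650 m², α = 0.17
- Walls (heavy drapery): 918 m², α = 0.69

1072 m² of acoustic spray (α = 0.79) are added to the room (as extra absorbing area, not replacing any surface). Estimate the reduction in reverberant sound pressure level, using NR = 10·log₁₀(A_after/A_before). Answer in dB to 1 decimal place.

3.2 dB

Summing Sᵢαᵢ: 32.500 + 110.500 + 633.420 → A_before = 776.420 sabins.
Treatment contributes 1072·0.79 = 846.880 sabins.
New total A_after = 1623.300 sabins.
Reduction = 10 log₁₀(A_after/A_before) = 10 log₁₀(2.0907) = 3.2 dB.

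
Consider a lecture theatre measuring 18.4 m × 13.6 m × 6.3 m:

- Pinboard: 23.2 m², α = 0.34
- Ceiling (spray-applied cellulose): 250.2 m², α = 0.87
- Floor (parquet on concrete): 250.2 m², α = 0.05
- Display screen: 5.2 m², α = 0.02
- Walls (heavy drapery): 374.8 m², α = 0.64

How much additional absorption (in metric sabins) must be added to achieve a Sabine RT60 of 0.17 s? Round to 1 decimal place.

Summing Sᵢαᵢ: 7.888 + 217.674 + 12.510 + 0.104 + 239.872 → A₁ = 478.048 sabins.
Target A₂ = 0.161·1576.512/0.17 = 1493.050 sabins (V = 1576.512 m³).
Shortfall: 1493.050 − 478.048 = 1015.0 sabins.

1015.0 sabins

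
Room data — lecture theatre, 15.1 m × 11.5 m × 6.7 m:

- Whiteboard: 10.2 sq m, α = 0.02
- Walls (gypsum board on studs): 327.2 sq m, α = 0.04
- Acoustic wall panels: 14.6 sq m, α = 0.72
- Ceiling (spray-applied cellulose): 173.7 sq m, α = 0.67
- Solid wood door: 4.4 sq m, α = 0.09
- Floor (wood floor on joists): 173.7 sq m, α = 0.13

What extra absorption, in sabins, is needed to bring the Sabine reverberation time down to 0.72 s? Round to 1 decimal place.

A₁ = Σ Sᵢαᵢ = 10.2·0.02 + 327.2·0.04 + 14.6·0.72 + 173.7·0.67 + 4.4·0.09 + 173.7·0.13 = 163.160 sabins.
V = 1163.455 m³. Required absorption A₂ = 0.161 × 1163.455 / 0.72 = 260.161 sabins.
ΔA = A₂ − A₁ = 260.161 − 163.160 = 97.0 sabins.

97.0 sabins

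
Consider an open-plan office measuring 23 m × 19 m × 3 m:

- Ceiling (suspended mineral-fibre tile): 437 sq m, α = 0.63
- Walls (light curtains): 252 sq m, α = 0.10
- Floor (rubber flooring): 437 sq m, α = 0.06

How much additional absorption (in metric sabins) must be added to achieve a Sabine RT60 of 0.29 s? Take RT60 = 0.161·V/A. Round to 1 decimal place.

Summing Sᵢαᵢ: 275.310 + 25.200 + 26.220 → A₁ = 326.730 sabins.
For T = 0.29 s, need A₂ = 0.161·V/T = 0.161·1311/0.29 = 727.831 sabins.
Shortfall: 727.831 − 326.730 = 401.1 sabins.

401.1 sabins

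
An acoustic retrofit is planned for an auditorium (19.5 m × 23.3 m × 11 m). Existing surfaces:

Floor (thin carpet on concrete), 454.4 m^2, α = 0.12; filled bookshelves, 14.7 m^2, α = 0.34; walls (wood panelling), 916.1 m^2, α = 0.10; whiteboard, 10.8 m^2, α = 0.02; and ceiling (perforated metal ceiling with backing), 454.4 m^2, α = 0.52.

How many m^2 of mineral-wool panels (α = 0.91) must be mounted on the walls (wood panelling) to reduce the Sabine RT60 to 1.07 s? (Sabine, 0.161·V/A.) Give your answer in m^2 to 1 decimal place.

449.8

Summing Sᵢαᵢ: 54.528 + 4.998 + 91.610 + 0.216 + 236.288 → A₁ = 387.640 sabins.
V = 4997.85 m³. Target absorption A₂ = 0.161 × 4997.85 / 1.07 = 752.013 sabins.
Absorption to add: 752.013 − 387.640 = 364.373 sabins.
Each m^2 of panel replacing the walls (wood panelling) adds (0.91 − 0.10) = 0.81 sabins.
Panel area = 364.373 / 0.81 = 449.8 m^2.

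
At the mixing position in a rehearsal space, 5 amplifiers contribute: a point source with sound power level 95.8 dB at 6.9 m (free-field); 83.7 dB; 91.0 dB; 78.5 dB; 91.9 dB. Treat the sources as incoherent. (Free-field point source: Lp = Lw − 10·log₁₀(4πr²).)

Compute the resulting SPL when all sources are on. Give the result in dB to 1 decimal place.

Source at 6.9 m: Lp = 95.8 − 10·log₁₀(4π·6.9²) = 95.8 − 10·log₁₀(598.285) = 68.0 dB.
Sum in the linear (power) domain: Σ 10^(Lᵢ/10) = 10^(68.0/10) + 10^(83.7/10) + 10^(91.0/10) + 10^(78.5/10) + 10^(91.9/10) = 3.119e+09.
Combined level = 10 log₁₀(3.119e+09) = 94.9 dB.

94.9 dB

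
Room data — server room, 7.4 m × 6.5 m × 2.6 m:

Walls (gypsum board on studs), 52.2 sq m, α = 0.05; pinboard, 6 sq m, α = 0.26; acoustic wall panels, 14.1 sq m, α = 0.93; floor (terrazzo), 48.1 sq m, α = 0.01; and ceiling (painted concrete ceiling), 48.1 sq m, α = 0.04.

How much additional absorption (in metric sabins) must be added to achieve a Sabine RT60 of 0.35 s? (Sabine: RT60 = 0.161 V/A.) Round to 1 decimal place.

37.8 sabins

A₁ = Σ Sᵢαᵢ = 52.2*0.05 + 6*0.26 + 14.1*0.93 + 48.1*0.01 + 48.1*0.04 = 19.688 sabins.
Target A₂ = 0.161·125.06/0.35 = 57.528 sabins (V = 125.06 m³).
Shortfall: 57.528 − 19.688 = 37.8 sabins.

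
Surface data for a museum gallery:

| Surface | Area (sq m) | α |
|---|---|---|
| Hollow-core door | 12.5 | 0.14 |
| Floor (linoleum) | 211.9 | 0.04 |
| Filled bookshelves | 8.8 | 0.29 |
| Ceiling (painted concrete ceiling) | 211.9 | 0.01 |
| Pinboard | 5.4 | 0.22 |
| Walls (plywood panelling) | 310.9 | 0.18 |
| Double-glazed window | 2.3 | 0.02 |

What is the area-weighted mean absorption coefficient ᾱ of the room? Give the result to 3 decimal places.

0.094

Total surface area S = 763.7 sq m.
Σ(Sᵢαᵢ) = 12.5·0.14 + 211.9·0.04 + 8.8·0.29 + 211.9·0.01 + 5.4·0.22 + 310.9·0.18 + 2.3·0.02 = 72.093.
ᾱ = 72.093 / 763.7 = 0.094.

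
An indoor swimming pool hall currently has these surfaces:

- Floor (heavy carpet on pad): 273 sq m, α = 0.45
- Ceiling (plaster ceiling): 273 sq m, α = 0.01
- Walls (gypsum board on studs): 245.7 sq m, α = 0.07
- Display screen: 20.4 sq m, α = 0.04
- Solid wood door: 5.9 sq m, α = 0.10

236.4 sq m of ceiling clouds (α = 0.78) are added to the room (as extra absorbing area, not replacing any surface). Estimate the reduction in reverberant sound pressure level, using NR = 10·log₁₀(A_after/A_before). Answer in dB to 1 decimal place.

A_before = Σ Sᵢαᵢ = 273·0.45 + 273·0.01 + 245.7·0.07 + 20.4·0.04 + 5.9·0.10 = 144.185 sabins.
Treatment contributes 236.4·0.78 = 184.392 sabins.
A_after = 144.185 + 184.392 = 328.577 sabins.
Reduction = 10 log₁₀(A_after/A_before) = 10 log₁₀(2.2789) = 3.6 dB.

3.6 dB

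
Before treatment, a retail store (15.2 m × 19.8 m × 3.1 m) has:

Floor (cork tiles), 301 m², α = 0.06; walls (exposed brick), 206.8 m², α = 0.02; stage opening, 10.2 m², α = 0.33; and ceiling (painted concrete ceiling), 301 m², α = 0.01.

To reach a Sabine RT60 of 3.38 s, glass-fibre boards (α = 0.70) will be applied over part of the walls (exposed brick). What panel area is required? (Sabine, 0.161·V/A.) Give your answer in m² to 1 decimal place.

23.3

A₁ = Σ Sᵢαᵢ = 301*0.06 + 206.8*0.02 + 10.2*0.33 + 301*0.01 = 28.572 sabins.
Required A₂ = 0.161·932.976/3.38 = 44.441 sabins.
Absorption to add: 44.441 − 28.572 = 15.869 sabins.
Net gain per m²: Δα = 0.70 − 0.02 = 0.68.
Area = ΔA/Δα = 15.869/0.68 = 23.3 m².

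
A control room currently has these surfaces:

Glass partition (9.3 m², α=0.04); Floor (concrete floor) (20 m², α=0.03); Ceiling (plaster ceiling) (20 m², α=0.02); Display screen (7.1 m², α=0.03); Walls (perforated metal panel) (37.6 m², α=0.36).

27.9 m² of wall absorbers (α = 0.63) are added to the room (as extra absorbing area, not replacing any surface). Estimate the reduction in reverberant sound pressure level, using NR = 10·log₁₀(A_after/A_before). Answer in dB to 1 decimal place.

Equivalent absorption area: A_before = 9.3*0.04 + 20*0.03 + 20*0.02 + 7.1*0.03 + 37.6*0.36 = 15.121 m².
Treatment contributes 27.9·0.63 = 17.577 sabins.
New total A_after = 32.698 sabins.
NR = 10·log₁₀(32.698/15.121) = 3.3 dB.

3.3 dB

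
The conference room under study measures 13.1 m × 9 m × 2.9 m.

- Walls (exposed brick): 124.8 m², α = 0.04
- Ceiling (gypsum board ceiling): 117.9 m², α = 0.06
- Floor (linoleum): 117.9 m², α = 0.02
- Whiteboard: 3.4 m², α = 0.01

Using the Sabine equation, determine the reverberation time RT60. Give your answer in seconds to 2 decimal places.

3.81 seconds

Total absorption A = 124.8×0.04 + 117.9×0.06 + 117.9×0.02 + 3.4×0.01
  = 4.992 + 7.074 + 2.358 + 0.034 = 14.458 m² sabins.
Volume V = 13.1 × 9 × 2.9 = 341.91 m³.
RT60 = 0.161 · V / A = 0.161 × 341.91 / 14.458 = 3.81 s.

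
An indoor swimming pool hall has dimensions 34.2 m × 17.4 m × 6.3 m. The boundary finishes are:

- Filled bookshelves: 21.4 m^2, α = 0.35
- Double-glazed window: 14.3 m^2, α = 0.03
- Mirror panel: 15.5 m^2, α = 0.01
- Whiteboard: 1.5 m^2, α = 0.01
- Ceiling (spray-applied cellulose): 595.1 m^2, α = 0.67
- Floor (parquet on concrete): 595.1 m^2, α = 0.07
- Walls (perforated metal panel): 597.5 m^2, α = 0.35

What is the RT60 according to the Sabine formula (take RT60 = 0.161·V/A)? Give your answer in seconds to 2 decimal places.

Equivalent absorption area: A = 21.4·0.35 + 14.3·0.03 + 15.5·0.01 + 1.5·0.01 + 595.1·0.67 + 595.1·0.07 + 597.5·0.35 = 657.588 m^2.
Room volume: 3749.004 m³.
T = 0.161 V/A = 0.161·3749.004/657.588 = 0.92 s.

0.92 sec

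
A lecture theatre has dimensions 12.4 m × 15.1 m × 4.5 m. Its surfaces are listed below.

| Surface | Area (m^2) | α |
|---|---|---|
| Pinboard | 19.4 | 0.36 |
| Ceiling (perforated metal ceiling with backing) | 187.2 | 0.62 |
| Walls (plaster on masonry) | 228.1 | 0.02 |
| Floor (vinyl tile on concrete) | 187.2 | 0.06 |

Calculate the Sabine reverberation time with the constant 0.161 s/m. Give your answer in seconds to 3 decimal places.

Total absorption A = 19.4*0.36 + 187.2*0.62 + 228.1*0.02 + 187.2*0.06
  = 6.984 + 116.064 + 4.562 + 11.232 = 138.842 m^2 sabins.
Room volume: 842.58 m³.
T = 0.161 V/A = 0.161·842.58/138.842 = 0.977 s.

0.977 s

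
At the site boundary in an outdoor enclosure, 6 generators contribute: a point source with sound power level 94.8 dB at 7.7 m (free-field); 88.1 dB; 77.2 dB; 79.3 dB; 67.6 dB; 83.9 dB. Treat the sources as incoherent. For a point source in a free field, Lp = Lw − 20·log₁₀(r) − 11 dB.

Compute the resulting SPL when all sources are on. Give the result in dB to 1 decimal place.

90.2 dB

Source at 7.7 m: Lp = 94.8 − 20·log₁₀(7.7) − 11 = 66.1 dB.
Σ 10^(Lᵢ/10) = 1.039e+09.
Combined level = 10 log₁₀(1.039e+09) = 90.2 dB.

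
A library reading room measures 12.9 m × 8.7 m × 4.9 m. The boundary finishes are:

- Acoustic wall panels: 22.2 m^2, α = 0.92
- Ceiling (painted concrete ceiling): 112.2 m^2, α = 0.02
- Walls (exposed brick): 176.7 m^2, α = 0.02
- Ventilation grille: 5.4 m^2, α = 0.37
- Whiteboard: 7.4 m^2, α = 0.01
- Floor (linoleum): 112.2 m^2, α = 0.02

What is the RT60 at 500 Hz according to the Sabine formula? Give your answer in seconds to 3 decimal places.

A = Σ Sᵢαᵢ = 22.2*0.92 + 112.2*0.02 + 176.7*0.02 + 5.4*0.37 + 7.4*0.01 + 112.2*0.02 = 30.518 sabins.
Room volume: 549.927 m³.
Sabine: RT60 = 0.161 × 549.927 / 30.518 = 2.901 s.

2.901 s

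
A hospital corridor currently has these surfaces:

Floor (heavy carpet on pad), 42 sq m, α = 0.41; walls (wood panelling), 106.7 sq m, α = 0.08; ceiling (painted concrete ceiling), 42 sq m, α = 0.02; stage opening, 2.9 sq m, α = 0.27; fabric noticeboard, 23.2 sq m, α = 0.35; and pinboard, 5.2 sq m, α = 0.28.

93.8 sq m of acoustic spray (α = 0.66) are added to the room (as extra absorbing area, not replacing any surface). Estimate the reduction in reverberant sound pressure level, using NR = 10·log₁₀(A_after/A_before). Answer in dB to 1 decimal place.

Equivalent absorption area: A_before = 42×0.41 + 106.7×0.08 + 42×0.02 + 2.9×0.27 + 23.2×0.35 + 5.2×0.28 = 36.955 sq m.
Treatment contributes 93.8·0.66 = 61.908 sabins.
A_after = 36.955 + 61.908 = 98.863 sabins.
Reduction = 10 log₁₀(A_after/A_before) = 10 log₁₀(2.6752) = 4.3 dB.

4.3 dB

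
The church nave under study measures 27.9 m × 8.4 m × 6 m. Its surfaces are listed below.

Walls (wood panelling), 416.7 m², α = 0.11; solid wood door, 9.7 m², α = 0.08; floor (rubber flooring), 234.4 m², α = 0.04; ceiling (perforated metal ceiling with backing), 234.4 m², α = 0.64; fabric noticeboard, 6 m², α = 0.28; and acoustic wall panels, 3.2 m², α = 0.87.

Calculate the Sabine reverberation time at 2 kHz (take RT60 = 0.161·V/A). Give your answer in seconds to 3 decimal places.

Summing Sᵢαᵢ: 45.837 + 0.776 + 9.376 + 150.016 + 1.680 + 2.784 → A = 210.469 sabins.
V = 27.9·8.4·6 = 1406.16 m³.
RT60 = 0.161 · V / A = 0.161 × 1406.16 / 210.469 = 1.076 s.

1.076 s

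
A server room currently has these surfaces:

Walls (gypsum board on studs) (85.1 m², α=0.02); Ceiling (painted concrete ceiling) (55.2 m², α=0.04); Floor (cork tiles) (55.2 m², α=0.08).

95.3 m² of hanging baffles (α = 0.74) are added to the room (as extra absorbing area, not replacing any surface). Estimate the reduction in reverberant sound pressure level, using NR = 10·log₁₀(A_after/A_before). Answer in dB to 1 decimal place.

9.8 dB

Summing Sᵢαᵢ: 1.702 + 2.208 + 4.416 → A_before = 8.326 sabins.
Added absorption = 95.3 × 0.74 = 70.522 sabins.
A_after = 8.326 + 70.522 = 78.848 sabins.
NR = 10·log₁₀(78.848/8.326) = 9.8 dB.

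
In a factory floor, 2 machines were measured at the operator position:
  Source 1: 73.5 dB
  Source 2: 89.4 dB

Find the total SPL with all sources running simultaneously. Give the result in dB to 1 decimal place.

89.5 dB

Converting to relative power and adding: 10^(73.5/10) + 10^(89.4/10) = 8.934e+08.
Back to dB: 10·log₁₀ Σ = 89.5 dB.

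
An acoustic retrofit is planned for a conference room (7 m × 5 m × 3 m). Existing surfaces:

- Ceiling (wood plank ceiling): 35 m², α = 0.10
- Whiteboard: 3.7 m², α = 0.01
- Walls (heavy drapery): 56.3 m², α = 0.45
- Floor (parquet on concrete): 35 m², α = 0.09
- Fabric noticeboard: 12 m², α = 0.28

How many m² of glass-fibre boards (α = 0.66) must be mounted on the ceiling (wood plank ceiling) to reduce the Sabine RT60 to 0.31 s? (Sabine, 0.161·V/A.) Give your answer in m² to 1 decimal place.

34.2

Equivalent absorption area: A₁ = 35×0.10 + 3.7×0.01 + 56.3×0.45 + 35×0.09 + 12×0.28 = 35.382 m².
Required A₂ = 0.161·105/0.31 = 54.532 sabins.
ΔA needed = 54.532 − 35.382 = 19.150 sabins.
Net gain per m²: Δα = 0.66 − 0.10 = 0.56.
Area = ΔA/Δα = 19.150/0.56 = 34.2 m².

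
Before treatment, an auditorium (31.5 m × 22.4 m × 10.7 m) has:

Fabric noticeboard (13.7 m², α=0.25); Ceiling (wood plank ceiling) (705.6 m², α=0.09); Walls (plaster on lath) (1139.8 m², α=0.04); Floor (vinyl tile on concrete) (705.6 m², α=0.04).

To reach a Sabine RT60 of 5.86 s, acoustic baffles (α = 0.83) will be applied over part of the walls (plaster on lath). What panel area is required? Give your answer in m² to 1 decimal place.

A₁ = Σ Sᵢαᵢ = 13.7×0.25 + 705.6×0.09 + 1139.8×0.04 + 705.6×0.04 = 140.745 sabins.
Required A₂ = 0.161·7549.92/5.86 = 207.430 sabins.
ΔA needed = 207.430 − 140.745 = 66.685 sabins.
Each m² of panel replacing the walls (plaster on lath) adds (0.83 − 0.04) = 0.79 sabins.
Area = ΔA/Δα = 66.685/0.79 = 84.4 m².

84.4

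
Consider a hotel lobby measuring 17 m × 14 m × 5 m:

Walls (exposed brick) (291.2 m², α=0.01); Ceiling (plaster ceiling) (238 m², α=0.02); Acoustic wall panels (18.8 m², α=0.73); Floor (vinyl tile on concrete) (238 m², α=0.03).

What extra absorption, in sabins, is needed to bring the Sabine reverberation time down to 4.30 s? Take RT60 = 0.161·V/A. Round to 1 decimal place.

16.0 sabins

Summing Sᵢαᵢ: 2.912 + 4.760 + 13.724 + 7.140 → A₁ = 28.536 sabins.
V = 1190 m³. Required absorption A₂ = 0.161 × 1190 / 4.30 = 44.556 sabins.
ΔA = A₂ − A₁ = 44.556 − 28.536 = 16.0 sabins.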